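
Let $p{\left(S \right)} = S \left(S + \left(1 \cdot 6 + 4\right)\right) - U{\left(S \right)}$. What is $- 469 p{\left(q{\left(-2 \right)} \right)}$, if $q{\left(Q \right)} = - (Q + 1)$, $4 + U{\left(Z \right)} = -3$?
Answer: $-8442$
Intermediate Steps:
$U{\left(Z \right)} = -7$ ($U{\left(Z \right)} = -4 - 3 = -7$)
$q{\left(Q \right)} = -1 - Q$ ($q{\left(Q \right)} = - (1 + Q) = -1 - Q$)
$p{\left(S \right)} = 7 + S \left(10 + S\right)$ ($p{\left(S \right)} = S \left(S + \left(1 \cdot 6 + 4\right)\right) - -7 = S \left(S + \left(6 + 4\right)\right) + 7 = S \left(S + 10\right) + 7 = S \left(10 + S\right) + 7 = 7 + S \left(10 + S\right)$)
$- 469 p{\left(q{\left(-2 \right)} \right)} = - 469 \left(7 + \left(-1 - -2\right)^{2} + 10 \left(-1 - -2\right)\right) = - 469 \left(7 + \left(-1 + 2\right)^{2} + 10 \left(-1 + 2\right)\right) = - 469 \left(7 + 1^{2} + 10 \cdot 1\right) = - 469 \left(7 + 1 + 10\right) = \left(-469\right) 18 = -8442$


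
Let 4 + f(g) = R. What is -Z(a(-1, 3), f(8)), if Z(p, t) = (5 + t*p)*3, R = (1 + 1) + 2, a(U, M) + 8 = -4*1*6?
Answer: -15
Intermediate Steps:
a(U, M) = -32 (a(U, M) = -8 - 4*1*6 = -8 - 4*6 = -8 - 24 = -32)
R = 4 (R = 2 + 2 = 4)
f(g) = 0 (f(g) = -4 + 4 = 0)
Z(p, t) = 15 + 3*p*t (Z(p, t) = (5 + p*t)*3 = 15 + 3*p*t)
-Z(a(-1, 3), f(8)) = -(15 + 3*(-32)*0) = -(15 + 0) = -1*15 = -15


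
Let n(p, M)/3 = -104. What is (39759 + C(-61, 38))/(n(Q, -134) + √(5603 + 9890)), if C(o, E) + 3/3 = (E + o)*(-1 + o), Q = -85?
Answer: -1168128/7441 - 3744*√15493/7441 ≈ -219.61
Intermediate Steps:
C(o, E) = -1 + (-1 + o)*(E + o) (C(o, E) = -1 + (E + o)*(-1 + o) = -1 + (-1 + o)*(E + o))
n(p, M) = -312 (n(p, M) = 3*(-104) = -312)
(39759 + C(-61, 38))/(n(Q, -134) + √(5603 + 9890)) = (39759 + (-1 + (-61)² - 1*38 - 1*(-61) + 38*(-61)))/(-312 + √(5603 + 9890)) = (39759 + (-1 + 3721 - 38 + 61 - 2318))/(-312 + √15493) = (39759 + 1425)/(-312 + √15493) = 41184/(-312 + √15493)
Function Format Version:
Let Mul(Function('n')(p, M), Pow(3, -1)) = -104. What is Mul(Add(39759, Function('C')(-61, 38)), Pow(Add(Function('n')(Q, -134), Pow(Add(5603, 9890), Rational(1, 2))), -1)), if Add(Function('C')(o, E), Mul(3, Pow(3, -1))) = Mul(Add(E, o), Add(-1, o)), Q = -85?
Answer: Add(Rational(-1168128, 7441), Mul(Rational(-3744, 7441), Pow(15493, Rational(1, 2)))) ≈ -219.61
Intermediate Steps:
Function('C')(o, E) = Add(-1, Mul(Add(-1, o), Add(E, o))) (Function('C')(o, E) = Add(-1, Mul(Add(E, o), Add(-1, o))) = Add(-1, Mul(Add(-1, o), Add(E, o))))
Function('n')(p, M) = -312 (Function('n')(p, M) = Mul(3, -104) = -312)
Mul(Add(39759, Function('C')(-61, 38)), Pow(Add(Function('n')(Q, -134), Pow(Add(5603, 9890), Rational(1, 2))), -1)) = Mul(Add(39759, Add(-1, Pow(-61, 2), Mul(-1, 38), Mul(-1, -61), Mul(38, -61))), Pow(Add(-312, Pow(Add(5603, 9890), Rational(1, 2))), -1)) = Mul(Add(39759, Add(-1, 3721, -38, 61, -2318)), Pow(Add(-312, Pow(15493, Rational(1, 2))), -1)) = Mul(Add(39759, 1425), Pow(Add(-312, Pow(15493, Rational(1, 2))), -1)) = Mul(41184, Pow(Add(-312, Pow(15493, Rational(1, 2))), -1))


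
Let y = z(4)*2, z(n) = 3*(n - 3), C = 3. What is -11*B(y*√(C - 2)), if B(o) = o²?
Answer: -396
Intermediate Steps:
z(n) = -9 + 3*n (z(n) = 3*(-3 + n) = -9 + 3*n)
y = 6 (y = (-9 + 3*4)*2 = (-9 + 12)*2 = 3*2 = 6)
-11*B(y*√(C - 2)) = -11*(6*√(3 - 2))² = -11*(6*√1)² = -11*(6*1)² = -11*6² = -11*36 = -396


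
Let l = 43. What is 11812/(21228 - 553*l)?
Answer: -11812/2551 ≈ -4.6303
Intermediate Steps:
11812/(21228 - 553*l) = 11812/(21228 - 553*43) = 11812/(21228 - 23779) = 11812/(-2551) = 11812*(-1/2551) = -11812/2551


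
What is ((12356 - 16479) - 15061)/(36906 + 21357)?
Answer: -19184/58263 ≈ -0.32927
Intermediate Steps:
((12356 - 16479) - 15061)/(36906 + 21357) = (-4123 - 15061)/58263 = -19184*1/58263 = -19184/58263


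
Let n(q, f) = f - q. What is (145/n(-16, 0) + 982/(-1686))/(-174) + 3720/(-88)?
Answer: -1092572249/25816032 ≈ -42.321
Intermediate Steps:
(145/n(-16, 0) + 982/(-1686))/(-174) + 3720/(-88) = (145/(0 - 1*(-16)) + 982/(-1686))/(-174) + 3720/(-88) = (145/(0 + 16) + 982*(-1/1686))*(-1/174) + 3720*(-1/88) = (145/16 - 491/843)*(-1/174) - 465/11 = (114379/13488)*(-1/174) - 465/11 = -114379/2346912 - 465/11 = -1092572249/25816032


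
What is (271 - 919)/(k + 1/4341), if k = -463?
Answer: 1406484/1004941 ≈ 1.3996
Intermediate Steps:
(271 - 919)/(k + 1/4341) = (271 - 919)/(-463 + 1/4341) = -648/(-463 + 1/4341) = -648/(-2009882/4341) = -648*(-4341/2009882) = 1406484/1004941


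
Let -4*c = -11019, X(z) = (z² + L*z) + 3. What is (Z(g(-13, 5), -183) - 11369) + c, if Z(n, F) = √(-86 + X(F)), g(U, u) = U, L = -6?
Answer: -34457/4 + 2*√8626 ≈ -8428.5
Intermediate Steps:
X(z) = 3 + z² - 6*z (X(z) = (z² - 6*z) + 3 = 3 + z² - 6*z)
c = 11019/4 (c = -¼*(-11019) = 11019/4 ≈ 2754.8)
Z(n, F) = √(-83 + F² - 6*F) (Z(n, F) = √(-86 + (3 + F² - 6*F)) = √(-83 + F² - 6*F))
(Z(g(-13, 5), -183) - 11369) + c = (√(-83 + (-183)² - 6*(-183)) - 11369) + 11019/4 = (√(-83 + 33489 + 1098) - 11369) + 11019/4 = (√34504 - 11369) + 11019/4 = (2*√8626 - 11369) + 11019/4 = (-11369 + 2*√8626) + 11019/4 = -34457/4 + 2*√8626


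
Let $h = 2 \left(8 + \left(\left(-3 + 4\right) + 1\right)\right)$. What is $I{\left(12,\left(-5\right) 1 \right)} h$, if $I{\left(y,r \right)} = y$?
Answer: $240$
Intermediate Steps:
$h = 20$ ($h = 2 \left(8 + \left(1 + 1\right)\right) = 2 \left(8 + 2\right) = 2 \cdot 10 = 20$)
$I{\left(12,\left(-5\right) 1 \right)} h = 12 \cdot 20 = 240$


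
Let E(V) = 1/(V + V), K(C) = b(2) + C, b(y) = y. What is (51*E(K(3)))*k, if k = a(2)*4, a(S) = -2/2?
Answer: -102/5 ≈ -20.400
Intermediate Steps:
K(C) = 2 + C
a(S) = -1 (a(S) = -2*½ = -1)
E(V) = 1/(2*V)
k = -4 (k = -1*4 = -4)
(51*E(K(3)))*k = (51*(1/(2*(2 + 3))))*(-4) = (51*((½)/5))*(-4) = (51*((½)*(⅕)))*(-4) = (51*(⅒))*(-4) = (51/10)*(-4) = -102/5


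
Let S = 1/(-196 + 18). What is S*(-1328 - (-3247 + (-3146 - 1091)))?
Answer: -3078/89 ≈ -34.584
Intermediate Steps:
S = -1/178 (S = 1/(-178) = -1/178 ≈ -0.0056180)
S*(-1328 - (-3247 + (-3146 - 1091))) = -(-1328 - (-3247 + (-3146 - 1091)))/178 = -(-1328 - (-3247 - 4237))/178 = -(-1328 - 1*(-7484))/178 = -(-1328 + 7484)/178 = -1/178*6156 = -3078/89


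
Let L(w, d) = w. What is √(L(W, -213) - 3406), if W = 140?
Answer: I*√3266 ≈ 57.149*I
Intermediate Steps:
√(L(W, -213) - 3406) = √(140 - 3406) = √(-3266) = I*√3266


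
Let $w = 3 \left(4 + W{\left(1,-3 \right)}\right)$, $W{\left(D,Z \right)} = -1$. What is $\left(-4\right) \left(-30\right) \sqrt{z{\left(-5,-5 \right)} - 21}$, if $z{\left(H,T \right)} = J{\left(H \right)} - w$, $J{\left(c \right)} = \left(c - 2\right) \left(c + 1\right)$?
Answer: $120 i \sqrt{2} \approx 169.71 i$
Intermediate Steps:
$J{\left(c \right)} = \left(1 + c\right) \left(-2 + c\right)$ ($J{\left(c \right)} = \left(-2 + c\right) \left(1 + c\right) = \left(1 + c\right) \left(-2 + c\right)$)
$w = 9$ ($w = 3 \left(4 - 1\right) = 3 \cdot 3 = 9$)
$z{\left(H,T \right)} = -11 + H^{2} - H$ ($z{\left(H,T \right)} = \left(-2 + H^{2} - H\right) - 9 = -11 + H^{2} - H$)
$\left(-4\right) \left(-30\right) \sqrt{z{\left(-5,-5 \right)} - 21} = \left(-4\right) \left(-30\right) \sqrt{\left(-11 + \left(-5\right)^{2} - -5\right) - 21} = 120 \sqrt{\left(-11 + 25 + 5\right) - 21} = 120 \sqrt{19 - 21} = 120 \sqrt{-2} = 120 i \sqrt{2}$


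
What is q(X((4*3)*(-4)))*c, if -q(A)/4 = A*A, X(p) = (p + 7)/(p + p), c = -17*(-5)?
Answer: -142885/2304 ≈ -62.016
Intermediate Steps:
c = 85
X(p) = (7 + p)/(2*p) (X(p) = (7 + p)/((2*p)) = (7 + p)*(1/(2*p)) = (7 + p)/(2*p))
q(A) = -4*A**2 (q(A) = -4*A*A = -4*A**2)
q(X((4*3)*(-4)))*c = -4*(7 + (4*3)*(-4))**2/9216*85 = -4*(7 + 12*(-4))**2/9216*85 = -4*(7 - 48)**2/9216*85 = -4*((1/2)*(-1/48)*(-41))**2*85 = -4*(41/96)**2*85 = -4*1681/9216*85 = -1681/2304*85 = -142885/2304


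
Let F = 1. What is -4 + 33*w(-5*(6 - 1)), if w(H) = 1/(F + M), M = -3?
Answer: -41/2 ≈ -20.500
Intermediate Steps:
w(H) = -½ (w(H) = 1/(1 - 3) = 1/(-2) = -½)
-4 + 33*w(-5*(6 - 1)) = -4 + 33*(-½) = -4 - 33/2 = -41/2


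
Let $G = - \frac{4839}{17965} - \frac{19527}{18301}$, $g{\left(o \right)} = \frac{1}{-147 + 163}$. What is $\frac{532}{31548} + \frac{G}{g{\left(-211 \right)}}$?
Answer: $- \frac{55400127771203}{2593067866455} \approx -21.365$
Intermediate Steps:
$g{\left(o \right)} = \frac{1}{16}$
$G = - \frac{439361094}{328777465}$ ($G = \left(-4839\right) \frac{1}{17965} - \frac{19527}{18301} = - \frac{4839}{17965} - \frac{19527}{18301} = - \frac{439361094}{328777465} \approx -1.3363$)
$\frac{532}{31548} + \frac{G}{g{\left(-211 \right)}} = \frac{532}{31548} - \frac{439361094 \frac{1}{\frac{1}{16}}}{328777465} = 532 \cdot \frac{1}{31548} - \frac{7029777504}{328777465} = \frac{133}{7887} - \frac{7029777504}{328777465} = - \frac{55400127771203}{2593067866455}$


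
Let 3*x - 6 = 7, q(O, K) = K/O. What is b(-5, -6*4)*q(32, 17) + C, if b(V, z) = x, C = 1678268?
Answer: 161113949/96 ≈ 1.6783e+6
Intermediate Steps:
x = 13/3 (x = 2 + (⅓)*7 = 2 + 7/3 = 13/3 ≈ 4.3333)
b(V, z) = 13/3
b(-5, -6*4)*q(32, 17) + C = 13*(17/32)/3 + 1678268 = 13*(17*(1/32))/3 + 1678268 = (13/3)*(17/32) + 1678268 = 221/96 + 1678268 = 161113949/96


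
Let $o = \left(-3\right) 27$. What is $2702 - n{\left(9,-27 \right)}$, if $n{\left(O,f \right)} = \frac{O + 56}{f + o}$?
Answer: $\frac{291881}{108} \approx 2702.6$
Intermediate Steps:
$o = -81$
$n{\left(O,f \right)} = \frac{56 + O}{-81 + f}$ ($n{\left(O,f \right)} = \frac{O + 56}{f - 81} = \frac{56 + O}{-81 + f}$)
$2702 - n{\left(9,-27 \right)} = 2702 - \frac{56 + 9}{-81 - 27} = 2702 - \frac{1}{-108} \cdot 65 = 2702 - \left(- \frac{1}{108}\right) 65 = 2702 - - \frac{65}{108} = 2702 + \frac{65}{108} = \frac{291881}{108}$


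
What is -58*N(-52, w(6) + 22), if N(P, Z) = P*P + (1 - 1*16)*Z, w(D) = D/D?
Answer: -136822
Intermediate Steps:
w(D) = 1
N(P, Z) = P² - 15*Z (N(P, Z) = P² + (1 - 16)*Z = P² - 15*Z)
-58*N(-52, w(6) + 22) = -58*((-52)² - 15*(1 + 22)) = -58*(2704 - 15*23) = -58*(2704 - 345) = -58*2359 = -136822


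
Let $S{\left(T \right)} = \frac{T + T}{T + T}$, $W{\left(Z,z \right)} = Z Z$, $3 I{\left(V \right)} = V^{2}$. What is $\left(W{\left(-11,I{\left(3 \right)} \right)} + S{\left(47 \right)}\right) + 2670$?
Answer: $2792$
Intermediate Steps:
$I{\left(V \right)} = \frac{V^{2}}{3}$
$W{\left(Z,z \right)} = Z^{2}$
$S{\left(T \right)} = 1$ ($S{\left(T \right)} = \frac{2 T}{2 T} = 2 T \frac{1}{2 T} = 1$)
$\left(W{\left(-11,I{\left(3 \right)} \right)} + S{\left(47 \right)}\right) + 2670 = \left(\left(-11\right)^{2} + 1\right) + 2670 = \left(121 + 1\right) + 2670 = 122 + 2670 = 2792$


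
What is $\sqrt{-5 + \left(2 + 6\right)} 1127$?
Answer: $1127 \sqrt{3} \approx 1952.0$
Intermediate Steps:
$\sqrt{-5 + \left(2 + 6\right)} 1127 = \sqrt{-5 + 8} \cdot 1127 = \sqrt{3} \cdot 1127 = 1127 \sqrt{3}$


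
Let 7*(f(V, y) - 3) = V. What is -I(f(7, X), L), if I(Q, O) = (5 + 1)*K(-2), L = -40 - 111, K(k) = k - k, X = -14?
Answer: 0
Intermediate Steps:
K(k) = 0
f(V, y) = 3 + V/7
L = -151
I(Q, O) = 0 (I(Q, O) = (5 + 1)*0 = 6*0 = 0)
-I(f(7, X), L) = -1*0 = 0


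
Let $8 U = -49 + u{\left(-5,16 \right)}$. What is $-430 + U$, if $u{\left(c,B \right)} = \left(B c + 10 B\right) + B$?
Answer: $- \frac{3393}{8} \approx -424.13$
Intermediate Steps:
$u{\left(c,B \right)} = 11 B + B c$ ($u{\left(c,B \right)} = \left(10 B + B c\right) + B = 11 B + B c$)
$U = \frac{47}{8}$ ($U = \frac{-49 + 16 \left(11 - 5\right)}{8} = \frac{-49 + 16 \cdot 6}{8} = \frac{-49 + 96}{8} = \frac{1}{8} \cdot 47 = \frac{47}{8} \approx 5.875$)
$-430 + U = -430 + \frac{47}{8} = - \frac{3393}{8}$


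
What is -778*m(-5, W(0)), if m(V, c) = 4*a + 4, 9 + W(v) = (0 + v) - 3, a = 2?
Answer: -9336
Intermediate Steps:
W(v) = -12 + v (W(v) = -9 + ((0 + v) - 3) = -9 + (v - 3) = -9 + (-3 + v) = -12 + v)
m(V, c) = 12 (m(V, c) = 4*2 + 4 = 8 + 4 = 12)
-778*m(-5, W(0)) = -778*12 = -9336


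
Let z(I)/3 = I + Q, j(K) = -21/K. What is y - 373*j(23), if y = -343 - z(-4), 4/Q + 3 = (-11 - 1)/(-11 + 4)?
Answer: 1304/69 ≈ 18.899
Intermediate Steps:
Q = -28/9 (Q = 4/(-3 + (-11 - 1)/(-11 + 4)) = 4/(-3 - 12/(-7)) = 4/(-3 - 12*(-⅐)) = 4/(-3 + 12/7) = 4/(-9/7) = 4*(-7/9) = -28/9 ≈ -3.1111)
z(I) = -28/3 + 3*I (z(I) = 3*(I - 28/9) = 3*(-28/9 + I) = -28/3 + 3*I)
y = -965/3 (y = -343 - (-28/3 + 3*(-4)) = -343 - (-28/3 - 12) = -343 - 1*(-64/3) = -343 + 64/3 = -965/3 ≈ -321.67)
y - 373*j(23) = -965/3 - (-7833)/23 = -965/3 - 373*(-21/23) = -965/3 + 7833/23 = 1304/69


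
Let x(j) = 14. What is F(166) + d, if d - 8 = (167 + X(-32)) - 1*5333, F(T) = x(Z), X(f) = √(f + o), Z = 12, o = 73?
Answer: -5144 + √41 ≈ -5137.6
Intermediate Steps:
X(f) = √(73 + f) (X(f) = √(f + 73) = √(73 + f))
F(T) = 14
d = -5158 + √41 (d = 8 + ((167 + √(73 - 32)) - 1*5333) = 8 + ((167 + √41) - 5333) = 8 + (-5166 + √41) = -5158 + √41 ≈ -5151.6)
F(166) + d = 14 + (-5158 + √41) = -5144 + √41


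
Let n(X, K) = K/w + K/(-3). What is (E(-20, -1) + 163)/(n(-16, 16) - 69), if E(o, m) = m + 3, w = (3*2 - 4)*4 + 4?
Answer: -165/73 ≈ -2.2603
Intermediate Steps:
w = 12 (w = (6 - 4)*4 + 4 = 2*4 + 4 = 8 + 4 = 12)
n(X, K) = -K/4 (n(X, K) = K/12 + K/(-3) = K*(1/12) + K*(-⅓) = K/12 - K/3 = -K/4)
E(o, m) = 3 + m
(E(-20, -1) + 163)/(n(-16, 16) - 69) = ((3 - 1) + 163)/(-¼*16 - 69) = (2 + 163)/(-4 - 69) = 165/(-73) = 165*(-1/73) = -165/73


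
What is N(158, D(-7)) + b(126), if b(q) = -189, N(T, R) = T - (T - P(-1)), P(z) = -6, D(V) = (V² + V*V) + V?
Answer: -195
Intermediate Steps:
D(V) = V + 2*V² (D(V) = (V² + V²) + V = 2*V² + V = V + 2*V²)
N(T, R) = -6 (N(T, R) = T - (T - 1*(-6)) = T - (T + 6) = T - (6 + T) = T + (-6 - T) = -6)
N(158, D(-7)) + b(126) = -6 - 189 = -195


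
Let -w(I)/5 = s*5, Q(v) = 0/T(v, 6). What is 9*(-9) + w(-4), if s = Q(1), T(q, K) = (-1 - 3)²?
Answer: -81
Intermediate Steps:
T(q, K) = 16 (T(q, K) = (-4)² = 16)
Q(v) = 0 (Q(v) = 0/16 = 0*(1/16) = 0)
s = 0
w(I) = 0 (w(I) = -0*5 = -5*0 = 0)
9*(-9) + w(-4) = 9*(-9) + 0 = -81 + 0 = -81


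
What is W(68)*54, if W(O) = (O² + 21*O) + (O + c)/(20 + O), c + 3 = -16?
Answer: 14380875/44 ≈ 3.2684e+5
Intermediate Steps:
c = -19 (c = -3 - 16 = -19)
W(O) = O² + 21*O + (-19 + O)/(20 + O) (W(O) = (O² + 21*O) + (O - 19)/(20 + O) = (O² + 21*O) + (-19 + O)/(20 + O) = O² + 21*O + (-19 + O)/(20 + O))
W(68)*54 = ((-19 + 68³ + 41*68² + 421*68)/(20 + 68))*54 = ((-19 + 314432 + 41*4624 + 28628)/88)*54 = ((-19 + 314432 + 189584 + 28628)/88)*54 = ((1/88)*532625)*54 = (532625/88)*54 = 14380875/44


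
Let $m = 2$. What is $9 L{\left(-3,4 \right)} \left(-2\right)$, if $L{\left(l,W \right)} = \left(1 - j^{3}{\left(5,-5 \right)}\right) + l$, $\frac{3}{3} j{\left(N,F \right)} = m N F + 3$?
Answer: $-1868778$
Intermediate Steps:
$j{\left(N,F \right)} = 3 + 2 F N$ ($j{\left(N,F \right)} = 2 N F + 3 = 2 F N + 3 = 3 + 2 F N$)
$L{\left(l,W \right)} = 103824 + l$ ($L{\left(l,W \right)} = \left(1 - \left(3 + 2 \left(-5\right) 5\right)^{3}\right) + l = \left(1 - \left(3 - 50\right)^{3}\right) + l = \left(1 - \left(-47\right)^{3}\right) + l = \left(1 - -103823\right) + l = \left(1 + 103823\right) + l = 103824 + l$)
$9 L{\left(-3,4 \right)} \left(-2\right) = 9 \left(103824 - 3\right) \left(-2\right) = 9 \cdot 103821 \left(-2\right) = 934389 \left(-2\right) = -1868778$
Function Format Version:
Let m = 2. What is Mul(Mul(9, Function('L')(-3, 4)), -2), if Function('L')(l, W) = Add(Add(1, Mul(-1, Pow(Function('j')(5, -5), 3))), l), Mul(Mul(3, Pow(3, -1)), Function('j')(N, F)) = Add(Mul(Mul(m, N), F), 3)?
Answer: -1868778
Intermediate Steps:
Function('j')(N, F) = Add(3, Mul(2, F, N)) (Function('j')(N, F) = Add(Mul(Mul(2, N), F), 3) = Add(Mul(2, F, N), 3) = Add(3, Mul(2, F, N)))
Function('L')(l, W) = Add(103824, l) (Function('L')(l, W) = Add(Add(1, Mul(-1, Pow(Add(3, Mul(2, -5, 5)), 3))), l) = Add(Add(1, Mul(-1, Pow(Add(3, -50), 3))), l) = Add(Add(1, Mul(-1, Pow(-47, 3))), l) = Add(Add(1, Mul(-1, -103823)), l) = Add(Add(1, 103823), l) = Add(103824, l))
Mul(Mul(9, Function('L')(-3, 4)), -2) = Mul(Mul(9, Add(103824, -3)), -2) = Mul(Mul(9, 103821), -2) = Mul(934389, -2) = -1868778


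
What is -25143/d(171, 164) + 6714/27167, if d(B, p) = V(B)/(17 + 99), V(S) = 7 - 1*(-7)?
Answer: -808518900/3881 ≈ -2.0833e+5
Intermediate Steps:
V(S) = 14 (V(S) = 7 + 7 = 14)
d(B, p) = 7/58 (d(B, p) = 14/(17 + 99) = 14/116 = 14*(1/116) = 7/58)
-25143/d(171, 164) + 6714/27167 = -25143/7/58 + 6714/27167 = -25143*58/7 + 6714*(1/27167) = -1458294/7 + 6714/27167 = -808518900/3881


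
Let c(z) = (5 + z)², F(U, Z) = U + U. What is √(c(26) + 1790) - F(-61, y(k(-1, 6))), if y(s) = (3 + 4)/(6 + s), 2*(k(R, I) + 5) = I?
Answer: 122 + √2751 ≈ 174.45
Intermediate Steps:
k(R, I) = -5 + I/2
y(s) = 7/(6 + s)
F(U, Z) = 2*U
√(c(26) + 1790) - F(-61, y(k(-1, 6))) = √((5 + 26)² + 1790) - 2*(-61) = √(31² + 1790) - 1*(-122) = √(961 + 1790) + 122 = √2751 + 122 = 122 + √2751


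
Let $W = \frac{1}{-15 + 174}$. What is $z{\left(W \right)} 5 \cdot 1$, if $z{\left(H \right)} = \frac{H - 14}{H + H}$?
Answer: $- \frac{11125}{2} \approx -5562.5$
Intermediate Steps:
$W = \frac{1}{159} \approx 0.0062893$
$z{\left(H \right)} = \frac{-14 + H}{2 H}$
$z{\left(W \right)} 5 \cdot 1 = \frac{\frac{1}{\frac{1}{159}} \left(-14 + \frac{1}{159}\right)}{2} \cdot 5 \cdot 1 = \frac{1}{2} \cdot 159 \left(- \frac{2225}{159}\right) 5 = \left(- \frac{2225}{2}\right) 5 = - \frac{11125}{2}$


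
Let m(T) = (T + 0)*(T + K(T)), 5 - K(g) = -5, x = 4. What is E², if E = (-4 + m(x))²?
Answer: 7311616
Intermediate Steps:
K(g) = 10 (K(g) = 5 - 1*(-5) = 5 + 5 = 10)
m(T) = T*(10 + T) (m(T) = (T + 0)*(T + 10) = T*(10 + T))
E = 2704 (E = (-4 + 4*(10 + 4))² = (-4 + 4*14)² = (-4 + 56)² = 52² = 2704)
E² = 2704² = 7311616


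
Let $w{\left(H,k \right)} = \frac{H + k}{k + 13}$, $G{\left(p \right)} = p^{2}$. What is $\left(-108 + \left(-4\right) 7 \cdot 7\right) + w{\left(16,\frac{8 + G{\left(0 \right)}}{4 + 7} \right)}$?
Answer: $- \frac{45720}{151} \approx -302.78$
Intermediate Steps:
$w{\left(H,k \right)} = \frac{H + k}{13 + k}$
$\left(-108 + \left(-4\right) 7 \cdot 7\right) + w{\left(16,\frac{8 + G{\left(0 \right)}}{4 + 7} \right)} = \left(-108 + \left(-4\right) 7 \cdot 7\right) + \frac{16 + \frac{8 + 0^{2}}{4 + 7}}{13 + \frac{8 + 0^{2}}{4 + 7}} = \left(-108 - 196\right) + \frac{16 + \frac{8 + 0}{11}}{13 + \frac{8 + 0}{11}} = \left(-108 - 196\right) + \frac{16 + 8 \cdot \frac{1}{11}}{13 + 8 \cdot \frac{1}{11}} = -304 + \frac{16 + \frac{8}{11}}{13 + \frac{8}{11}} = -304 + \frac{1}{\frac{151}{11}} \cdot \frac{184}{11} = -304 + \frac{11}{151} \cdot \frac{184}{11} = -304 + \frac{184}{151} = - \frac{45720}{151}$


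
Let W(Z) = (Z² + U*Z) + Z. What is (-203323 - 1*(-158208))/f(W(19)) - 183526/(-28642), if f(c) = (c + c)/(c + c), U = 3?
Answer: -646000152/14321 ≈ -45109.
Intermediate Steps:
W(Z) = Z² + 4*Z (W(Z) = (Z² + 3*Z) + Z = Z² + 4*Z)
f(c) = 1 (f(c) = (2*c)/((2*c)) = (2*c)*(1/(2*c)) = 1)
(-203323 - 1*(-158208))/f(W(19)) - 183526/(-28642) = (-203323 - 1*(-158208))/1 - 183526/(-28642) = (-203323 + 158208)*1 - 183526*(-1/28642) = -45115*1 + 91763/14321 = -45115 + 91763/14321 = -646000152/14321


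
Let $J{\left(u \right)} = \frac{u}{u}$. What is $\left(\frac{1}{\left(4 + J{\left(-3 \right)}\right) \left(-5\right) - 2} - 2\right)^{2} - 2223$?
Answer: $- \frac{1617542}{729} \approx -2218.9$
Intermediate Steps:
$J{\left(u \right)} = 1$
$\left(\frac{1}{\left(4 + J{\left(-3 \right)}\right) \left(-5\right) - 2} - 2\right)^{2} - 2223 = \left(\frac{1}{\left(4 + 1\right) \left(-5\right) - 2} - 2\right)^{2} - 2223 = \left(\frac{1}{5 \left(-5\right) - 2} - 2\right)^{2} - 2223 = \left(\frac{1}{-25 - 2} - 2\right)^{2} - 2223 = \left(\frac{1}{-27} - 2\right)^{2} - 2223 = \left(- \frac{1}{27} - 2\right)^{2} - 2223 = \left(- \frac{55}{27}\right)^{2} - 2223 = \frac{3025}{729} - 2223 = - \frac{1617542}{729}$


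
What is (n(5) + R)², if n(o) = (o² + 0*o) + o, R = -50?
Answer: 400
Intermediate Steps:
n(o) = o + o² (n(o) = (o² + 0) + o = o² + o = o + o²)
(n(5) + R)² = (5*(1 + 5) - 50)² = (5*6 - 50)² = (30 - 50)² = (-20)² = 400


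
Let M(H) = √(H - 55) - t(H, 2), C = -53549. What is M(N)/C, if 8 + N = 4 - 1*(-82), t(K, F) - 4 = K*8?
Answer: 628/53549 - √23/53549 ≈ 0.011638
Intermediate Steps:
t(K, F) = 4 + 8*K (t(K, F) = 4 + K*8 = 4 + 8*K)
N = 78 (N = -8 + (4 - 1*(-82)) = -8 + (4 + 82) = -8 + 86 = 78)
M(H) = -4 + √(-55 + H) - 8*H (M(H) = √(H - 55) - (4 + 8*H) = √(-55 + H) + (-4 - 8*H) = -4 + √(-55 + H) - 8*H)
M(N)/C = (-4 + √(-55 + 78) - 8*78)/(-53549) = (-4 + √23 - 624)*(-1/53549) = (-628 + √23)*(-1/53549) = 628/53549 - √23/53549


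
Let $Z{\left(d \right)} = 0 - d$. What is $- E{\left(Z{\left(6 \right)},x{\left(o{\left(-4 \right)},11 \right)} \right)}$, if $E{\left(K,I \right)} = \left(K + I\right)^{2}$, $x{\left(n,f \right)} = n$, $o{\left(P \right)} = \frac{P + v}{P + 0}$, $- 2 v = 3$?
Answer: $- \frac{1369}{64} \approx -21.391$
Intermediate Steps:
$v = - \frac{3}{2}$ ($v = \left(- \frac{1}{2}\right) 3 = - \frac{3}{2} \approx -1.5$)
$Z{\left(d \right)} = - d$
$o{\left(P \right)} = \frac{- \frac{3}{2} + P}{P}$ ($o{\left(P \right)} = \frac{P - \frac{3}{2}}{P + 0} = \frac{- \frac{3}{2} + P}{P}$)
$E{\left(K,I \right)} = \left(I + K\right)^{2}$
$- E{\left(Z{\left(6 \right)},x{\left(o{\left(-4 \right)},11 \right)} \right)} = - \left(\frac{- \frac{3}{2} - 4}{-4} - 6\right)^{2} = - \left(\left(- \frac{1}{4}\right) \left(- \frac{11}{2}\right) - 6\right)^{2} = - \left(\frac{11}{8} - 6\right)^{2} = - \left(- \frac{37}{8}\right)^{2} = \left(-1\right) \frac{1369}{64} = - \frac{1369}{64}$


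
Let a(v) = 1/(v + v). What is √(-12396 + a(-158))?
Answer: I*√309453823/158 ≈ 111.34*I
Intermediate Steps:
a(v) = 1/(2*v)
√(-12396 + a(-158)) = √(-12396 + (½)/(-158)) = √(-12396 + (½)*(-1/158)) = √(-12396 - 1/316) = √(-3917137/316) = I*√309453823/158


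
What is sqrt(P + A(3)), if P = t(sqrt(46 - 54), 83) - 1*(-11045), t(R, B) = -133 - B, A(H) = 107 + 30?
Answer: sqrt(10966) ≈ 104.72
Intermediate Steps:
A(H) = 137
P = 10829 (P = (-133 - 1*83) - 1*(-11045) = (-133 - 83) + 11045 = -216 + 11045 = 10829)
sqrt(P + A(3)) = sqrt(10829 + 137) = sqrt(10966)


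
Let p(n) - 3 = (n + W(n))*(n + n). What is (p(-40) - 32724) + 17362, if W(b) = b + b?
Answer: -5759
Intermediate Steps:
W(b) = 2*b
p(n) = 3 + 6*n² (p(n) = 3 + (n + 2*n)*(n + n) = 3 + (3*n)*(2*n) = 3 + 6*n²)
(p(-40) - 32724) + 17362 = ((3 + 6*(-40)²) - 32724) + 17362 = ((3 + 6*1600) - 32724) + 17362 = ((3 + 9600) - 32724) + 17362 = (9603 - 32724) + 17362 = -23121 + 17362 = -5759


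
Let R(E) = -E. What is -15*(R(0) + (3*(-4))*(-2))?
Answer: -360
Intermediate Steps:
-15*(R(0) + (3*(-4))*(-2)) = -15*(-1*0 + (3*(-4))*(-2)) = -15*(0 - 12*(-2)) = -15*(0 + 24) = -15*24 = -360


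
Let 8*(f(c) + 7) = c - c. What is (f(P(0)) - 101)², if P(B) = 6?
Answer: 11664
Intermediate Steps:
f(c) = -7 (f(c) = -7 + (c - c)/8 = -7 + (⅛)*0 = -7 + 0 = -7)
(f(P(0)) - 101)² = (-7 - 101)² = (-108)² = 11664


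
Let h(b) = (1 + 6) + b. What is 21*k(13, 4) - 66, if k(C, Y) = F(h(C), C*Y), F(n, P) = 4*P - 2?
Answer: 4260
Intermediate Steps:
h(b) = 7 + b
F(n, P) = -2 + 4*P
k(C, Y) = -2 + 4*C*Y (k(C, Y) = -2 + 4*(C*Y) = -2 + 4*C*Y)
21*k(13, 4) - 66 = 21*(-2 + 4*13*4) - 66 = 21*(-2 + 208) - 66 = 21*206 - 66 = 4326 - 66 = 4260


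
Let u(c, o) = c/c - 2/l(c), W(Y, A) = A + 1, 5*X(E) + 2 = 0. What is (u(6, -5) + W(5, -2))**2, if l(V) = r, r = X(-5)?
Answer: 25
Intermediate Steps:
X(E) = -2/5 (X(E) = -2/5 + (1/5)*0 = -2/5 + 0 = -2/5)
r = -2/5 ≈ -0.40000
W(Y, A) = 1 + A
l(V) = -2/5
u(c, o) = 6 (u(c, o) = c/c - 2/(-2/5) = 1 - 2*(-5/2) = 1 + 5 = 6)
(u(6, -5) + W(5, -2))**2 = (6 + (1 - 2))**2 = (6 - 1)**2 = 5**2 = 25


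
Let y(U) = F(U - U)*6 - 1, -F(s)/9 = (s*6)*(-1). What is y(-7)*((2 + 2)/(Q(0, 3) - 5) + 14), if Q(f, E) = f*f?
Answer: -66/5 ≈ -13.200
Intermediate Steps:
F(s) = 54*s (F(s) = -9*s*6*(-1) = -9*6*s*(-1) = -(-54)*s = 54*s)
Q(f, E) = f**2
y(U) = -1 (y(U) = (54*(U - U))*6 - 1 = (54*0)*6 - 1 = 0*6 - 1 = 0 - 1 = -1)
y(-7)*((2 + 2)/(Q(0, 3) - 5) + 14) = -((2 + 2)/(0**2 - 5) + 14) = -(4/(0 - 5) + 14) = -(4/(-5) + 14) = -(4*(-1/5) + 14) = -(-4/5 + 14) = -1*66/5 = -66/5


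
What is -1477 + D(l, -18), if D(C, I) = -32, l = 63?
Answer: -1509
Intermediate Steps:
-1477 + D(l, -18) = -1477 - 32 = -1509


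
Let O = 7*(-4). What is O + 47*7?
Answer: 301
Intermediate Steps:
O = -28
O + 47*7 = -28 + 47*7 = -28 + 329 = 301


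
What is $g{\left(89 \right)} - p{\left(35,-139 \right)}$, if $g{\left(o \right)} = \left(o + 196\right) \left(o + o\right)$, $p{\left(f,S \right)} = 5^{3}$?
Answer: $50605$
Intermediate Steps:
$p{\left(f,S \right)} = 125$
$g{\left(o \right)} = 2 o \left(196 + o\right)$ ($g{\left(o \right)} = \left(196 + o\right) 2 o = 2 o \left(196 + o\right)$)
$g{\left(89 \right)} - p{\left(35,-139 \right)} = 2 \cdot 89 \left(196 + 89\right) - 125 = 2 \cdot 89 \cdot 285 - 125 = 50730 - 125 = 50605$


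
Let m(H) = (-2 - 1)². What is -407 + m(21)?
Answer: -398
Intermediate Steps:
m(H) = 9 (m(H) = (-3)² = 9)
-407 + m(21) = -407 + 9 = -398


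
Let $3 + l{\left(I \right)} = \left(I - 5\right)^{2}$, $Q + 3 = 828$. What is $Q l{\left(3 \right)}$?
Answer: $825$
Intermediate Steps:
$Q = 825$ ($Q = -3 + 828 = 825$)
$l{\left(I \right)} = -3 + \left(-5 + I\right)^{2}$ ($l{\left(I \right)} = -3 + \left(I - 5\right)^{2} = -3 + \left(-5 + I\right)^{2}$)
$Q l{\left(3 \right)} = 825 \left(-3 + \left(-5 + 3\right)^{2}\right) = 825 \left(-3 + \left(-2\right)^{2}\right) = 825 \left(-3 + 4\right) = 825 \cdot 1 = 825$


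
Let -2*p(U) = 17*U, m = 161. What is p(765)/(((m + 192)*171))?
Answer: -1445/13414 ≈ -0.10772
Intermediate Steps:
p(U) = -17*U/2
p(765)/(((m + 192)*171)) = (-17/2*765)/(((161 + 192)*171)) = -13005/(2*(353*171)) = -13005/2/60363 = -13005/2*1/60363 = -1445/13414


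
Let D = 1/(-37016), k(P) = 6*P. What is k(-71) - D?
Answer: -15768815/37016 ≈ -426.00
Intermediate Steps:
D = -1/37016 ≈ -2.7015e-5
k(-71) - D = 6*(-71) - 1*(-1/37016) = -426 + 1/37016 = -15768815/37016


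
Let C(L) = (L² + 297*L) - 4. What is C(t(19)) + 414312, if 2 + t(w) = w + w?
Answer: 426296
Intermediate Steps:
t(w) = -2 + 2*w (t(w) = -2 + (w + w) = -2 + 2*w)
C(L) = -4 + L² + 297*L
C(t(19)) + 414312 = (-4 + (-2 + 2*19)² + 297*(-2 + 2*19)) + 414312 = (-4 + (-2 + 38)² + 297*(-2 + 38)) + 414312 = (-4 + 36² + 297*36) + 414312 = (-4 + 1296 + 10692) + 414312 = 11984 + 414312 = 426296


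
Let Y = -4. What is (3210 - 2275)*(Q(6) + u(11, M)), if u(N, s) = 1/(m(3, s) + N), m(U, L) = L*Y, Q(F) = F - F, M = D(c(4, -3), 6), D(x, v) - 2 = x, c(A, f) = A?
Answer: -935/13 ≈ -71.923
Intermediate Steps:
D(x, v) = 2 + x
M = 6 (M = 2 + 4 = 6)
Q(F) = 0
m(U, L) = -4*L (m(U, L) = L*(-4) = -4*L)
u(N, s) = 1/(N - 4*s) (u(N, s) = 1/(-4*s + N) = 1/(N - 4*s))
(3210 - 2275)*(Q(6) + u(11, M)) = (3210 - 2275)*(0 + 1/(11 - 4*6)) = 935*(0 + 1/(11 - 24)) = 935*(0 + 1/(-13)) = 935*(0 - 1/13) = 935*(-1/13) = -935/13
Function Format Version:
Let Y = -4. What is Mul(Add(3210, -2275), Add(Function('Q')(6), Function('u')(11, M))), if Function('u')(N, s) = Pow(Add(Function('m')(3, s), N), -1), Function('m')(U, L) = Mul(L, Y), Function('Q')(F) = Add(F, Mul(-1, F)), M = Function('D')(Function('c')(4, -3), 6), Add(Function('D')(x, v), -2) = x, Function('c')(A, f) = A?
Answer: Rational(-935, 13) ≈ -71.923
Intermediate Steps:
Function('D')(x, v) = Add(2, x)
M = 6 (M = Add(2, 4) = 6)
Function('Q')(F) = 0
Function('m')(U, L) = Mul(-4, L) (Function('m')(U, L) = Mul(L, -4) = Mul(-4, L))
Function('u')(N, s) = Pow(Add(N, Mul(-4, s)), -1) (Function('u')(N, s) = Pow(Add(Mul(-4, s), N), -1) = Pow(Add(N, Mul(-4, s)), -1))
Mul(Add(3210, -2275), Add(Function('Q')(6), Function('u')(11, M))) = Mul(Add(3210, -2275), Add(0, Pow(Add(11, Mul(-4, 6)), -1))) = Mul(935, Add(0, Pow(Add(11, -24), -1))) = Mul(935, Add(0, Pow(-13, -1))) = Mul(935, Add(0, Rational(-1, 13))) = Mul(935, Rational(-1, 13)) = Rational(-935, 13)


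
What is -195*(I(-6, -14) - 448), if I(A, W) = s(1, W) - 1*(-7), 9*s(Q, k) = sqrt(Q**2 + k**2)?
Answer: 85995 - 65*sqrt(197)/3 ≈ 85691.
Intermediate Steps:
s(Q, k) = sqrt(Q**2 + k**2)/9
I(A, W) = 7 + sqrt(1 + W**2)/9 (I(A, W) = sqrt(1**2 + W**2)/9 - 1*(-7) = sqrt(1 + W**2)/9 + 7 = 7 + sqrt(1 + W**2)/9)
-195*(I(-6, -14) - 448) = -195*((7 + sqrt(1 + (-14)**2)/9) - 448) = -195*((7 + sqrt(1 + 196)/9) - 448) = -195*((7 + sqrt(197)/9) - 448) = -195*(-441 + sqrt(197)/9) = 85995 - 65*sqrt(197)/3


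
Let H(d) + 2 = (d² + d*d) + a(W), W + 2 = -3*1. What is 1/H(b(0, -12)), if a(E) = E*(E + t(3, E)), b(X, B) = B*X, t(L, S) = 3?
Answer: ⅛ ≈ 0.12500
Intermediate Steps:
W = -5 (W = -2 - 3*1 = -2 - 3 = -5)
a(E) = E*(3 + E) (a(E) = E*(E + 3) = E*(3 + E))
H(d) = 8 + 2*d² (H(d) = -2 + ((d² + d*d) - 5*(3 - 5)) = -2 + ((d² + d²) - 5*(-2)) = -2 + (2*d² + 10) = -2 + (10 + 2*d²) = 8 + 2*d²)
1/H(b(0, -12)) = 1/(8 + 2*(-12*0)²) = 1/(8 + 2*0²) = 1/(8 + 2*0) = 1/(8 + 0) = 1/8 = ⅛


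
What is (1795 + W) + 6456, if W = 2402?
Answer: 10653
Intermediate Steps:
(1795 + W) + 6456 = (1795 + 2402) + 6456 = 4197 + 6456 = 10653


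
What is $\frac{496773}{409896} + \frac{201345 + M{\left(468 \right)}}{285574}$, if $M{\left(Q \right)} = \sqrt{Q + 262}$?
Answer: $\frac{12466442379}{6503091128} + \frac{\sqrt{730}}{285574} \approx 1.9171$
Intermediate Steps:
$M{\left(Q \right)} = \sqrt{262 + Q}$
$\frac{496773}{409896} + \frac{201345 + M{\left(468 \right)}}{285574} = \frac{496773}{409896} + \frac{201345 + \sqrt{262 + 468}}{285574} = 496773 \cdot \frac{1}{409896} + \left(201345 + \sqrt{730}\right) \frac{1}{285574} = \frac{55197}{45544} + \left(\frac{201345}{285574} + \frac{\sqrt{730}}{285574}\right) = \frac{12466442379}{6503091128} + \frac{\sqrt{730}}{285574}$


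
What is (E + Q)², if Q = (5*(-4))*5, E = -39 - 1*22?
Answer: 25921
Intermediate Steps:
E = -61 (E = -39 - 22 = -61)
Q = -100 (Q = -20*5 = -100)
(E + Q)² = (-61 - 100)² = (-161)² = 25921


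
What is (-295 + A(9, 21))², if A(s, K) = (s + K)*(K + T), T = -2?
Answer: 75625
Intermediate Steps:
A(s, K) = (-2 + K)*(K + s) (A(s, K) = (s + K)*(K - 2) = (K + s)*(-2 + K) = (-2 + K)*(K + s))
(-295 + A(9, 21))² = (-295 + (21² - 2*21 - 2*9 + 21*9))² = (-295 + (441 - 42 - 18 + 189))² = (-295 + 570)² = 275² = 75625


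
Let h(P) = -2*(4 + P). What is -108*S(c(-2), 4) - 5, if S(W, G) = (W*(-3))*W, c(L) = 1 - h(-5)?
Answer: 319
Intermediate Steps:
h(P) = -8 - 2*P
c(L) = -1 (c(L) = 1 - (-8 - 2*(-5)) = 1 - (-8 + 10) = 1 - 1*2 = 1 - 2 = -1)
S(W, G) = -3*W² (S(W, G) = (-3*W)*W = -3*W²)
-108*S(c(-2), 4) - 5 = -(-324)*(-1)² - 5 = -(-324) - 5 = -108*(-3) - 5 = 324 - 5 = 319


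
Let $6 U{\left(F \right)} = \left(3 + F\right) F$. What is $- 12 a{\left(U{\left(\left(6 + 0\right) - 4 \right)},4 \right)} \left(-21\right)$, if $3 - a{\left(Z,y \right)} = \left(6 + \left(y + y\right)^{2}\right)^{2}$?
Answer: $-1234044$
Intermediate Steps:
$U{\left(F \right)} = \frac{F \left(3 + F\right)}{6}$ ($U{\left(F \right)} = \frac{\left(3 + F\right) F}{6} = \frac{F \left(3 + F\right)}{6}$)
$a{\left(Z,y \right)} = 3 - \left(6 + 4 y^{2}\right)^{2}$ ($a{\left(Z,y \right)} = 3 - \left(6 + \left(y + y\right)^{2}\right)^{2} = 3 - \left(6 + \left(2 y\right)^{2}\right)^{2} = 3 - \left(6 + 4 y^{2}\right)^{2}$)
$- 12 a{\left(U{\left(\left(6 + 0\right) - 4 \right)},4 \right)} \left(-21\right) = - 12 \left(3 - 4 \left(3 + 2 \cdot 4^{2}\right)^{2}\right) \left(-21\right) = - 12 \left(3 - 4 \left(3 + 2 \cdot 16\right)^{2}\right) \left(-21\right) = - 12 \left(3 - 4 \left(3 + 32\right)^{2}\right) \left(-21\right) = - 12 \left(3 - 4 \cdot 35^{2}\right) \left(-21\right) = - 12 \left(3 - 4900\right) \left(-21\right) = \left(-12\right) \left(-4897\right) \left(-21\right) = 58764 \left(-21\right) = -1234044$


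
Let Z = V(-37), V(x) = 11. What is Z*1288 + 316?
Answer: 14484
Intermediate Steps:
Z = 11
Z*1288 + 316 = 11*1288 + 316 = 14168 + 316 = 14484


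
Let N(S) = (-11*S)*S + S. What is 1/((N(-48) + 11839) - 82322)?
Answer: -1/95875 ≈ -1.0430e-5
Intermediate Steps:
N(S) = S - 11*S² (N(S) = -11*S² + S = S - 11*S²)
1/((N(-48) + 11839) - 82322) = 1/((-48*(1 - 11*(-48)) + 11839) - 82322) = 1/((-48*(1 + 528) + 11839) - 82322) = 1/((-48*529 + 11839) - 82322) = 1/((-25392 + 11839) - 82322) = 1/(-13553 - 82322) = 1/(-95875) = -1/95875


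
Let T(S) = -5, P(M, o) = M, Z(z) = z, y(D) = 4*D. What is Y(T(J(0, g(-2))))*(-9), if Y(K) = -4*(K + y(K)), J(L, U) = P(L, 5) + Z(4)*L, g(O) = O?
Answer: -900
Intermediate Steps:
J(L, U) = 5*L (J(L, U) = L + 4*L = 5*L)
Y(K) = -20*K (Y(K) = -4*(K + 4*K) = -20*K)
Y(T(J(0, g(-2))))*(-9) = -20*(-5)*(-9) = 100*(-9) = -900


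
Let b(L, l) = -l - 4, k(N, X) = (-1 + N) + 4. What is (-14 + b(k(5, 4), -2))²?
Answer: 256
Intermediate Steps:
k(N, X) = 3 + N
b(L, l) = -4 - l
(-14 + b(k(5, 4), -2))² = (-14 + (-4 - 1*(-2)))² = (-14 + (-4 + 2))² = (-14 - 2)² = (-16)² = 256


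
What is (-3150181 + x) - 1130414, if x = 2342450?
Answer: -1938145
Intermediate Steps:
(-3150181 + x) - 1130414 = (-3150181 + 2342450) - 1130414 = -807731 - 1130414 = -1938145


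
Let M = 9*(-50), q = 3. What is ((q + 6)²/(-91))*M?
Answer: 36450/91 ≈ 400.55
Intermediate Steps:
M = -450
((q + 6)²/(-91))*M = ((3 + 6)²/(-91))*(-450) = (9²*(-1/91))*(-450) = (81*(-1/91))*(-450) = -81/91*(-450) = 36450/91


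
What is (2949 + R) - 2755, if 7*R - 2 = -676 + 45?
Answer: 729/7 ≈ 104.14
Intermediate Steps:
R = -629/7 (R = 2/7 + (-676 + 45)/7 = 2/7 + (⅐)*(-631) = 2/7 - 631/7 = -629/7 ≈ -89.857)
(2949 + R) - 2755 = (2949 - 629/7) - 2755 = 20014/7 - 2755 = 729/7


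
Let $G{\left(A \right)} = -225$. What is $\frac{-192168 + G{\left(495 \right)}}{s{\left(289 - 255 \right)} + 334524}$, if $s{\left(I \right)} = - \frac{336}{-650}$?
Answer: $- \frac{6947525}{12080052} \approx -0.57512$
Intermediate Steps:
$s{\left(I \right)} = \frac{168}{325}$ ($s{\left(I \right)} = \left(-336\right) \left(- \frac{1}{650}\right) = \frac{168}{325}$)
$\frac{-192168 + G{\left(495 \right)}}{s{\left(289 - 255 \right)} + 334524} = \frac{-192168 - 225}{\frac{168}{325} + 334524} = - \frac{192393}{\frac{108720468}{325}} = \left(-192393\right) \frac{325}{108720468} = - \frac{6947525}{12080052}$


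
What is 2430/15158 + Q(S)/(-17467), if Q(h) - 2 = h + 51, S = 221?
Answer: 19145759/132382393 ≈ 0.14462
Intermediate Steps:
Q(h) = 53 + h (Q(h) = 2 + (h + 51) = 2 + (51 + h) = 53 + h)
2430/15158 + Q(S)/(-17467) = 2430/15158 + (53 + 221)/(-17467) = 2430*(1/15158) + 274*(-1/17467) = 1215/7579 - 274/17467 = 19145759/132382393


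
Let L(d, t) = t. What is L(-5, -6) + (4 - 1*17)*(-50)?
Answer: 644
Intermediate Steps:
L(-5, -6) + (4 - 1*17)*(-50) = -6 + (4 - 1*17)*(-50) = -6 + (4 - 17)*(-50) = -6 - 13*(-50) = -6 + 650 = 644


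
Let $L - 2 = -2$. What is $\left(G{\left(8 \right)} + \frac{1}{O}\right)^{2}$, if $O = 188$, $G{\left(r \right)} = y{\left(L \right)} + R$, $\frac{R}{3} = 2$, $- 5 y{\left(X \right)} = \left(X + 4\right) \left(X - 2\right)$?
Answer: $\frac{51108201}{883600} \approx 57.841$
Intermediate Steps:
$L = 0$ ($L = 2 - 2 = 0$)
$y{\left(X \right)} = - \frac{\left(-2 + X\right) \left(4 + X\right)}{5}$ ($y{\left(X \right)} = - \frac{\left(X + 4\right) \left(X - 2\right)}{5} = - \frac{\left(4 + X\right) \left(-2 + X\right)}{5} = - \frac{\left(-2 + X\right) \left(4 + X\right)}{5}$)
$R = 6$ ($R = 3 \cdot 2 = 6$)
$G{\left(r \right)} = \frac{38}{5}$ ($G{\left(r \right)} = \left(\frac{8}{5} - 0 - \frac{0^{2}}{5}\right) + 6 = \left(\frac{8}{5} + 0 - 0\right) + 6 = \left(\frac{8}{5} + 0 + 0\right) + 6 = \frac{8}{5} + 6 = \frac{38}{5}$)
$\left(G{\left(8 \right)} + \frac{1}{O}\right)^{2} = \left(\frac{38}{5} + \frac{1}{188}\right)^{2} = \left(\frac{7149}{940}\right)^{2} = \frac{51108201}{883600}$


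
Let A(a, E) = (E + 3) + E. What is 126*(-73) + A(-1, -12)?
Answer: -9219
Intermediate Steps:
A(a, E) = 3 + 2*E (A(a, E) = (3 + E) + E = 3 + 2*E)
126*(-73) + A(-1, -12) = 126*(-73) + (3 + 2*(-12)) = -9198 + (3 - 24) = -9198 - 21 = -9219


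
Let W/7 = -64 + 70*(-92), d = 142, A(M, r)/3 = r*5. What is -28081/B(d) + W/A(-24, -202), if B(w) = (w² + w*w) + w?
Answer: 58581091/4087470 ≈ 14.332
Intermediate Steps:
A(M, r) = 15*r (A(M, r) = 3*(r*5) = 3*(5*r) = 15*r)
W = -45528 (W = 7*(-64 + 70*(-92)) = 7*(-64 - 6440) = 7*(-6504) = -45528)
B(w) = w + 2*w² (B(w) = (w² + w²) + w = 2*w² + w = w + 2*w²)
-28081/B(d) + W/A(-24, -202) = -28081*1/(142*(1 + 2*142)) - 45528/(15*(-202)) = -28081*1/(142*(1 + 284)) - 45528/(-3030) = -28081/(142*285) - 45528*(-1/3030) = -28081/40470 + 7588/505 = 58581091/4087470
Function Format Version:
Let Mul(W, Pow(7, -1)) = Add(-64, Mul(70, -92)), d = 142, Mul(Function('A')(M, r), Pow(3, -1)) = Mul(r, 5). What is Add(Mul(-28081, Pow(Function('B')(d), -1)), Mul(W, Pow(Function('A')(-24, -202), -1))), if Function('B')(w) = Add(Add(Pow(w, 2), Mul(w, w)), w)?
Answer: Rational(58581091, 4087470) ≈ 14.332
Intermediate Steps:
Function('A')(M, r) = Mul(15, r) (Function('A')(M, r) = Mul(3, Mul(r, 5)) = Mul(3, Mul(5, r)) = Mul(15, r))
W = -45528 (W = Mul(7, Add(-64, Mul(70, -92))) = Mul(7, Add(-64, -6440)) = Mul(7, -6504) = -45528)
Function('B')(w) = Add(w, Mul(2, Pow(w, 2))) (Function('B')(w) = Add(Add(Pow(w, 2), Pow(w, 2)), w) = Add(Mul(2, Pow(w, 2)), w) = Add(w, Mul(2, Pow(w, 2))))
Add(Mul(-28081, Pow(Function('B')(d), -1)), Mul(W, Pow(Function('A')(-24, -202), -1))) = Add(Mul(-28081, Pow(Mul(142, Add(1, Mul(2, 142))), -1)), Mul(-45528, Pow(Mul(15, -202), -1))) = Add(Mul(-28081, Pow(Mul(142, Add(1, 284)), -1)), Mul(-45528, Pow(-3030, -1))) = Add(Mul(-28081, Pow(Mul(142, 285), -1)), Mul(-45528, Rational(-1, 3030))) = Add(Mul(-28081, Pow(40470, -1)), Rational(7588, 505)) = Add(Mul(-28081, Rational(1, 40470)), Rational(7588, 505)) = Add(Rational(-28081, 40470), Rational(7588, 505)) = Rational(58581091, 4087470)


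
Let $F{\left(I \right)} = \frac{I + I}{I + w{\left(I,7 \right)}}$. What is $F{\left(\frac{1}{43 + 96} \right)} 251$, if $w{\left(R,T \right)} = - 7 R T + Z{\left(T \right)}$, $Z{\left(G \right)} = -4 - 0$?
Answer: $- \frac{251}{302} \approx -0.83113$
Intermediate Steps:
$Z{\left(G \right)} = -4$ ($Z{\left(G \right)} = -4 + 0 = -4$)
$w{\left(R,T \right)} = -4 - 7 R T$ ($w{\left(R,T \right)} = - 7 R T - 4 = -4 - 7 R T$)
$F{\left(I \right)} = \frac{2 I}{-4 - 48 I}$ ($F{\left(I \right)} = \frac{I + I}{I - \left(4 + 7 I 7\right)} = \frac{2 I}{I - \left(4 + 49 I\right)} = \frac{2 I}{-4 - 48 I}$)
$F{\left(\frac{1}{43 + 96} \right)} 251 = - \frac{1}{\left(43 + 96\right) \left(2 + \frac{24}{43 + 96}\right)} 251 = - \frac{1}{139 \left(2 + \frac{24}{139}\right)} 251 = \left(-1\right) \frac{1}{139} \frac{1}{2 + 24 \cdot \frac{1}{139}} \cdot 251 = \left(-1\right) \frac{1}{139} \frac{1}{2 + \frac{24}{139}} \cdot 251 = \left(-1\right) \frac{1}{139} \frac{1}{\frac{302}{139}} \cdot 251 = \left(-1\right) \frac{1}{139} \cdot \frac{139}{302} \cdot 251 = \left(- \frac{1}{302}\right) 251 = - \frac{251}{302}$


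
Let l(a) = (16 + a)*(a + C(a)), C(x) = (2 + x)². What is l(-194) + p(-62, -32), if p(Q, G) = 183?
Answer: -6527077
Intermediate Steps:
l(a) = (16 + a)*(a + (2 + a)²)
l(-194) + p(-62, -32) = (64 + (-194)³ + 21*(-194)² + 84*(-194)) + 183 = (64 - 7301384 + 21*37636 - 16296) + 183 = (64 - 7301384 + 790356 - 16296) + 183 = -6527260 + 183 = -6527077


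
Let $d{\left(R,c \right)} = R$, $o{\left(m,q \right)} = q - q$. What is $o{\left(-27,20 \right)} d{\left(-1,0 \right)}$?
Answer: $0$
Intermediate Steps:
$o{\left(m,q \right)} = 0$
$o{\left(-27,20 \right)} d{\left(-1,0 \right)} = 0 \left(-1\right) = 0$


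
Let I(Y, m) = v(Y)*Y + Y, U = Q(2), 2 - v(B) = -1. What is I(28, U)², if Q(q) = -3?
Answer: 12544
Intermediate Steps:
v(B) = 3 (v(B) = 2 - 1*(-1) = 2 + 1 = 3)
U = -3
I(Y, m) = 4*Y (I(Y, m) = 3*Y + Y = 4*Y)
I(28, U)² = (4*28)² = 112² = 12544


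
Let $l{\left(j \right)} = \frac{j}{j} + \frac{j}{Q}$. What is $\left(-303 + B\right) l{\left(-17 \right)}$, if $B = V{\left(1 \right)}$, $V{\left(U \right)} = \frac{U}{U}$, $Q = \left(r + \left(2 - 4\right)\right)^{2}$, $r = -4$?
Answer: $- \frac{2869}{18} \approx -159.39$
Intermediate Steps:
$Q = 36$ ($Q = \left(-4 + \left(2 - 4\right)\right)^{2} = \left(-4 - 2\right)^{2} = \left(-6\right)^{2} = 36$)
$l{\left(j \right)} = 1 + \frac{j}{36}$ ($l{\left(j \right)} = \frac{j}{j} + \frac{j}{36} = 1 + j \frac{1}{36} = 1 + \frac{j}{36}$)
$V{\left(U \right)} = 1$
$B = 1$
$\left(-303 + B\right) l{\left(-17 \right)} = \left(-303 + 1\right) \left(1 + \frac{1}{36} \left(-17\right)\right) = - 302 \left(1 - \frac{17}{36}\right) = \left(-302\right) \frac{19}{36} = - \frac{2869}{18}$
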